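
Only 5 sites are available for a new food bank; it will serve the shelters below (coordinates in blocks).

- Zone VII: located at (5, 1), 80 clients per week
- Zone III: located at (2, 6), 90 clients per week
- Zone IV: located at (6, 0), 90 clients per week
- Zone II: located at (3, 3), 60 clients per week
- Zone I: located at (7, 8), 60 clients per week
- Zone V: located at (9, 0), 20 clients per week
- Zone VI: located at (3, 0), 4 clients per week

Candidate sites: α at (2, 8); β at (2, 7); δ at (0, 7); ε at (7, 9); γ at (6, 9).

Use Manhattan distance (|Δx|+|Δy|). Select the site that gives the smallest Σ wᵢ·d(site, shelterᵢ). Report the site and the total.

Total weighted distance at each candidate:
  α (2, 8): total = 3056
  β (2, 7): total = 2772
  δ (0, 7): total = 3580
  ε (7, 9): total = 3352
  γ (6, 9): total = 3108
Minimum is at β with total 2772 blocks.

β, total 2772 blocks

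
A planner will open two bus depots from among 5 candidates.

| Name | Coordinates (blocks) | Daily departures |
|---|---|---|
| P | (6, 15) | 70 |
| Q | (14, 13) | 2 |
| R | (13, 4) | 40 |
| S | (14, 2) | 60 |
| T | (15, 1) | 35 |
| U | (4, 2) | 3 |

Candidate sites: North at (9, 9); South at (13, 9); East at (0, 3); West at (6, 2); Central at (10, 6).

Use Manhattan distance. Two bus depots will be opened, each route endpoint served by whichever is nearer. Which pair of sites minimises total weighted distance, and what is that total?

Evaluate every pair (each demand assigned to the nearer of the two):
  {North, South}: total = 1706
  {North, Central}: total = 1708
  {North, West}: total = 1844
  {South, West}: total = 1956
  {South, East}: total = 1965
  {West, Central}: total = 1968
  {East, Central}: total = 1977
  {South, Central}: total = 1980
  {East, West}: total = 2144
  {North, East}: total = 2233
Best pair: {North, South} with total 1706.

{North, South}, total 1706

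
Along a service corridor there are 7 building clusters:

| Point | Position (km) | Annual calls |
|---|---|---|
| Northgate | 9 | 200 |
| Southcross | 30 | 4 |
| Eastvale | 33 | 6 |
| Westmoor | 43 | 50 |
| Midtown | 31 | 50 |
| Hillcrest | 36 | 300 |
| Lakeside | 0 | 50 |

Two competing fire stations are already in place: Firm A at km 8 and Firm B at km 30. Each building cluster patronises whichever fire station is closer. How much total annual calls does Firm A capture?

The indifferent point is the midpoint (8+30)/2 = 19; building clusters left of it (closer to Firm A at 8) go to Firm A, those right go to Firm B.
  Lakeside at 0 (w=50) → Firm A
  Northgate at 9 (w=200) → Firm A
  Southcross at 30 (w=4) → Firm B
  Midtown at 31 (w=50) → Firm B
  Eastvale at 33 (w=6) → Firm B
  Hillcrest at 36 (w=300) → Firm B
  Westmoor at 43 (w=50) → Firm B
Firm A captures 250; Firm B captures 410.

250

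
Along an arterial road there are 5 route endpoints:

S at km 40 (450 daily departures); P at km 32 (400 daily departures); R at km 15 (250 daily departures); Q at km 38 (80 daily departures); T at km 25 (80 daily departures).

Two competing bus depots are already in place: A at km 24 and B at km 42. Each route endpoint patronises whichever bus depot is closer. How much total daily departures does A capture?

730

The indifferent point is the midpoint (24+42)/2 = 33; route endpoints left of it (closer to A at 24) go to A, those right go to B.
  R at 15 (w=250) → A
  T at 25 (w=80) → A
  P at 32 (w=400) → A
  Q at 38 (w=80) → B
  S at 40 (w=450) → B
A captures 730; B captures 530.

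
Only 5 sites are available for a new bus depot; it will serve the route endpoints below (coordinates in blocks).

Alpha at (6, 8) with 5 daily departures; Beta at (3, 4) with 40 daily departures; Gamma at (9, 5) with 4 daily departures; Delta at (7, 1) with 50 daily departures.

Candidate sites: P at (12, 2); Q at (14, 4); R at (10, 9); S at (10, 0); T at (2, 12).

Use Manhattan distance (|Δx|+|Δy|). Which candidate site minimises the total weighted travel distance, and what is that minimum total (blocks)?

Total weighted distance at each candidate:
  P (12, 2): total = 824
  Q (14, 4): total = 1024
  R (10, 9): total = 1075
  S (10, 0): total = 724
  T (2, 12): total = 1256
Minimum is at S with total 724 blocks.

S, total 724 blocks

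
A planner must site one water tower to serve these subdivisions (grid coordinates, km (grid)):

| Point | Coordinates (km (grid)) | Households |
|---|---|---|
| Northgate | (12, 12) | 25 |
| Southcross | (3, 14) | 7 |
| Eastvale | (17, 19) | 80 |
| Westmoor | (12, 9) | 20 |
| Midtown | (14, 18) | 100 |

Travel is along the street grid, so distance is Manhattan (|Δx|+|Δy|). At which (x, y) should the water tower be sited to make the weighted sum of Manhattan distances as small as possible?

Manhattan distance separates: Σwᵢ(|x−xᵢ|+|y−yᵢ|) = Σwᵢ|x−xᵢ| + Σwᵢ|y−yᵢ|, so x and y are optimised independently as 1-D weighted medians.
Total weight W = 232; half = 116.
x-coordinate, sorted with cumulative weight:
  x=3 (Southcross, w=7) cum 7
  x=12 (Northgate, w=25) cum 32
  x=12 (Westmoor, w=20) cum 52
  x=14 (Midtown, w=100) cum 152  ← median
  x=17 (Eastvale, w=80) cum 232
⇒ x* = 14
y-coordinate, sorted with cumulative weight:
  y=9 (Westmoor, w=20) cum 20
  y=12 (Northgate, w=25) cum 45
  y=14 (Southcross, w=7) cum 52
  y=18 (Midtown, w=100) cum 152  ← median
  y=19 (Eastvale, w=80) cum 232
⇒ y* = 18

(14, 18)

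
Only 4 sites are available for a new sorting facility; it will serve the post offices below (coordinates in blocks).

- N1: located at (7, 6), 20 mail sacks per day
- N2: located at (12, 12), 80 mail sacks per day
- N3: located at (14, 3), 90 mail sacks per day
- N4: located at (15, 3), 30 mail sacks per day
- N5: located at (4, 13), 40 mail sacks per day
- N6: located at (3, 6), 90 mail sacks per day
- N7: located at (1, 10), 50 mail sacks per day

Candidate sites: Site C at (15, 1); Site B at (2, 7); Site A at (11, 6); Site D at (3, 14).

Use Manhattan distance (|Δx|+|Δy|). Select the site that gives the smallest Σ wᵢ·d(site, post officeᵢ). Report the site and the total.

Total weighted distance at each candidate:
  Site C (15, 1): total = 5310
  Site B (2, 7): total = 3970
  Site A (11, 6): total = 3370
  Site D (3, 14): total = 4890
Minimum is at Site A with total 3370 blocks.

Site A, total 3370 blocks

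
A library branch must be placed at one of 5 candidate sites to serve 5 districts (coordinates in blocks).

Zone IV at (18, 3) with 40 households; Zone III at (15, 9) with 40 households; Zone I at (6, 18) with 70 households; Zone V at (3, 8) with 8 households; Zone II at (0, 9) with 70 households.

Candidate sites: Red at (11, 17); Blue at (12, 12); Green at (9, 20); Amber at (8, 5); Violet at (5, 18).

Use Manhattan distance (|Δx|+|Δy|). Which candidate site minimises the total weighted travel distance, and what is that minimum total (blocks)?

Blue, total 2834 blocks

Total weighted distance at each candidate:
  Red (11, 17): total = 3206
  Blue (12, 12): total = 2834
  Green (9, 20): total = 3614
  Amber (8, 5): total = 2874
  Violet (5, 18): total = 3026
Minimum is at Blue with total 2834 blocks.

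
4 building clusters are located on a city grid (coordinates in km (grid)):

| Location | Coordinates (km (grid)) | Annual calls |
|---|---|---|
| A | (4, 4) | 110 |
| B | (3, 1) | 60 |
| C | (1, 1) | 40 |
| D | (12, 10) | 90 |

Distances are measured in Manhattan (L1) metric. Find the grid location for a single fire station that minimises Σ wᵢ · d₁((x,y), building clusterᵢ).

(4, 4)

Manhattan distance separates: Σwᵢ(|x−xᵢ|+|y−yᵢ|) = Σwᵢ|x−xᵢ| + Σwᵢ|y−yᵢ|, so x and y are optimised independently as 1-D weighted medians.
Total weight W = 300; half = 150.
x-coordinate, sorted with cumulative weight:
  x=1 (C, w=40) cum 40
  x=3 (B, w=60) cum 100
  x=4 (A, w=110) cum 210  ← median
  x=12 (D, w=90) cum 300
⇒ x* = 4
y-coordinate, sorted with cumulative weight:
  y=1 (B, w=60) cum 60
  y=1 (C, w=40) cum 100
  y=4 (A, w=110) cum 210  ← median
  y=10 (D, w=90) cum 300
⇒ y* = 4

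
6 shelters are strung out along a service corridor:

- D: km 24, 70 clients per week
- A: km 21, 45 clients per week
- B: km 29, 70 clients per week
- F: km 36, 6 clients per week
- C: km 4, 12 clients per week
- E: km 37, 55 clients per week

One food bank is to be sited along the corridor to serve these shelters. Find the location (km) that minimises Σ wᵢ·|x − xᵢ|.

For a sum of weighted absolute distances on a line, the optimum is the weighted median (not the mean). Total weight W = 258; half-weight = 129.
Sort by position and accumulate weight:
  km 4 (C, w=12) → cum 12
  km 21 (A, w=45) → cum 57
  km 24 (D, w=70) → cum 127
  km 29 (B, w=70) → cum 197  ≥ 129 → median here
  km 36 (F, w=6) → cum 203
  km 37 (E, w=55) → cum 258
Optimal location: km 29.

x = 29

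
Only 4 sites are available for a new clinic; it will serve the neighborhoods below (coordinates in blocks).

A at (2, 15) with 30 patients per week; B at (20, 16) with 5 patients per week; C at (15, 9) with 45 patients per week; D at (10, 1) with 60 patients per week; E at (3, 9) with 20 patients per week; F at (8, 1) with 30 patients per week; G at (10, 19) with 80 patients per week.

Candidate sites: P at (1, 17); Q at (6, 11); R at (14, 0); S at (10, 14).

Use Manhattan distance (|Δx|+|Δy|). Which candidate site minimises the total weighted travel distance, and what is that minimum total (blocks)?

S, total 2650 blocks

Total weighted distance at each candidate:
  P (1, 17): total = 4450
  Q (6, 11): total = 3090
  R (14, 0): total = 4120
  S (10, 14): total = 2650
Minimum is at S with total 2650 blocks.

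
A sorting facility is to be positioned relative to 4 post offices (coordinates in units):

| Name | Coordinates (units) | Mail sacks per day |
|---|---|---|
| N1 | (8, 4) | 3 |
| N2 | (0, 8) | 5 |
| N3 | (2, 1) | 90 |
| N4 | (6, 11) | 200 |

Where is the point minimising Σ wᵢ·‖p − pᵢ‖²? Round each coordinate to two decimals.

The minimiser of Σwᵢ‖p−pᵢ‖² is the weighted centroid p* = (Σwᵢpᵢ)/(Σwᵢ).
Σwᵢ = 298.
Σwᵢxᵢ = 3·8 + 5·0 + 90·2 + 200·6 = 1404.
Σwᵢyᵢ = 3·4 + 5·8 + 90·1 + 200·11 = 2342.
x* = 1404/298 = 4.71, y* = 2342/298 = 7.86.

(4.71, 7.86)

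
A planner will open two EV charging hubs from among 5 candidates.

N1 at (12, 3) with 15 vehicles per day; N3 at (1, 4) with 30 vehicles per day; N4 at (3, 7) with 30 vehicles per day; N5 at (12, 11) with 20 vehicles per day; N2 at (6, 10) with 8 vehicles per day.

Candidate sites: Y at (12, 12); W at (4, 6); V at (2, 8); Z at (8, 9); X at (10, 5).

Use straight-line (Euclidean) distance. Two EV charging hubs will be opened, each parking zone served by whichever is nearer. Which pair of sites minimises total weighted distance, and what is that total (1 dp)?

Evaluate every pair (each demand assigned to the nearer of the two):
  {Y, W}: total = 334.5
  {W, X}: total = 355.3
  {Y, V}: total = 356.9
  {W, Z}: total = 366.1
  {V, X}: total = 370.8
  {V, Z}: total = 381.6
  {W, V}: total = 503.2
  {Y, Z}: total = 565.7
  {Z, X}: total = 569.4
  {Y, X}: total = 603.1
Best pair: {Y, W} with total 334.5.

{Y, W}, total 334.5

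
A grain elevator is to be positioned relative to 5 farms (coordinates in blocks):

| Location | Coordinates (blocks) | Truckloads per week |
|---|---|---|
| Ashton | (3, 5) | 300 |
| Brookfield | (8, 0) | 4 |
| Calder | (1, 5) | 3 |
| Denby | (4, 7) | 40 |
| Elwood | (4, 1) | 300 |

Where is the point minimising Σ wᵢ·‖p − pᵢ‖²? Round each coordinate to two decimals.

The minimiser of Σwᵢ‖p−pᵢ‖² is the weighted centroid p* = (Σwᵢpᵢ)/(Σwᵢ).
Σwᵢ = 647.
Σwᵢxᵢ = 300·3 + 4·8 + 3·1 + 40·4 + 300·4 = 2295.
Σwᵢyᵢ = 300·5 + 4·0 + 3·5 + 40·7 + 300·1 = 2095.
x* = 2295/647 = 3.55, y* = 2095/647 = 3.24.

(3.55, 3.24)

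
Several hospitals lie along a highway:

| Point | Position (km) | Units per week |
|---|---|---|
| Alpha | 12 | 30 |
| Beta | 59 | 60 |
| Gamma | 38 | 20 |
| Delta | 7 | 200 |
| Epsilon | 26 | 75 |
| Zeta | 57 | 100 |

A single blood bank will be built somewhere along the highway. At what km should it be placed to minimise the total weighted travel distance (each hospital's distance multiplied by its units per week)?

For a sum of weighted absolute distances on a line, the optimum is the weighted median (not the mean). Total weight W = 485; half-weight = 242.5.
Sort by position and accumulate weight:
  km 7 (Delta, w=200) → cum 200
  km 12 (Alpha, w=30) → cum 230
  km 26 (Epsilon, w=75) → cum 305  ≥ 242.5 → median here
  km 38 (Gamma, w=20) → cum 325
  km 57 (Zeta, w=100) → cum 425
  km 59 (Beta, w=60) → cum 485
Optimal location: km 26.

x = 26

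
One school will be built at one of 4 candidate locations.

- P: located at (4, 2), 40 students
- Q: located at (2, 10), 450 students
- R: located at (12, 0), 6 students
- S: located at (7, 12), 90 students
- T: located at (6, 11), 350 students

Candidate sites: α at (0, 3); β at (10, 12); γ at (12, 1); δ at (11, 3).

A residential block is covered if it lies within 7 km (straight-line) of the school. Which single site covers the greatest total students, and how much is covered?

Coverage radius r = 7 km; a point is covered iff (Δx)²+(Δy)² ≤ 7² = 49.
  α (0, 3): covers {P} → 40
  β (10, 12): covers {S, T} → 440
  γ (12, 1): covers {R} → 6
  δ (11, 3): covers {R} → 6
Maximum coverage at β: 440 students.

β, covering 440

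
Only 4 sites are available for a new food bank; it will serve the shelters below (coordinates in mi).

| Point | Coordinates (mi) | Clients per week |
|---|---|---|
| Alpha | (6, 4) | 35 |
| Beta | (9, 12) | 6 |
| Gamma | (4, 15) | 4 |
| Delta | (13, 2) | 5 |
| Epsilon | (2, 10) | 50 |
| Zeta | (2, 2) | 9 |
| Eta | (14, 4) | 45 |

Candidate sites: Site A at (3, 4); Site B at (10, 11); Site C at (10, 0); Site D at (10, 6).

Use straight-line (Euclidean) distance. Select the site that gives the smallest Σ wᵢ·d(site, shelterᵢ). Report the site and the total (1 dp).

Total weighted distance at each candidate:
  Site A (3, 4): total = 1079.4
  Site B (10, 11): total = 1241.2
  Site C (10, 0): total = 1322.0
  Site D (10, 6): total = 990.2
Minimum is at Site D with total 990.2 mi.

Site D, total 990.2 mi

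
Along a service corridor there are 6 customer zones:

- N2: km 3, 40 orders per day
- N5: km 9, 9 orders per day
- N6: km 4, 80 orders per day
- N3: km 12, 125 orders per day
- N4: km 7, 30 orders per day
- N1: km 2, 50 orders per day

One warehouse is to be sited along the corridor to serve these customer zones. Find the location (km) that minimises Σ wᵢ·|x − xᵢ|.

x = 4

For a sum of weighted absolute distances on a line, the optimum is the weighted median (not the mean). Total weight W = 334; half-weight = 167.
Sort by position and accumulate weight:
  km 2 (N1, w=50) → cum 50
  km 3 (N2, w=40) → cum 90
  km 4 (N6, w=80) → cum 170  ≥ 167 → median here
  km 7 (N4, w=30) → cum 200
  km 9 (N5, w=9) → cum 209
  km 12 (N3, w=125) → cum 334
Optimal location: km 4.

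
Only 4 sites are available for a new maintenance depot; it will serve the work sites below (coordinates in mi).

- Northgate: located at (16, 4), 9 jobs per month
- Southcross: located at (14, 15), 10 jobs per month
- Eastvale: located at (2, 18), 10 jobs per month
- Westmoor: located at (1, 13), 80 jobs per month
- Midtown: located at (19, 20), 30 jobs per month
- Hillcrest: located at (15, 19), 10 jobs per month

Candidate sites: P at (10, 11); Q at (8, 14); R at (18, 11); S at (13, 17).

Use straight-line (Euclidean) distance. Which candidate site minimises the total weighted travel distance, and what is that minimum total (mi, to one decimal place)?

Q, total 1275.8 mi

Total weighted distance at each candidate:
  P (10, 11): total = 1459.6
  Q (8, 14): total = 1275.8
  R (18, 11): total = 2023.2
  S (13, 17): total = 1494.3
Minimum is at Q with total 1275.8 mi.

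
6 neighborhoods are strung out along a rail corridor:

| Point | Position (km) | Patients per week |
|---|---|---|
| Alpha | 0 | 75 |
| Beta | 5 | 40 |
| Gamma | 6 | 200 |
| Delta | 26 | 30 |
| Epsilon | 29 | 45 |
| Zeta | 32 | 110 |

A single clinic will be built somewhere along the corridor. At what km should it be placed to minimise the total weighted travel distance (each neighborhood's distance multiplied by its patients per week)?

x = 6

For a sum of weighted absolute distances on a line, the optimum is the weighted median (not the mean). Total weight W = 500; half-weight = 250.
Sort by position and accumulate weight:
  km 0 (Alpha, w=75) → cum 75
  km 5 (Beta, w=40) → cum 115
  km 6 (Gamma, w=200) → cum 315  ≥ 250 → median here
  km 26 (Delta, w=30) → cum 345
  km 29 (Epsilon, w=45) → cum 390
  km 32 (Zeta, w=110) → cum 500
Optimal location: km 6.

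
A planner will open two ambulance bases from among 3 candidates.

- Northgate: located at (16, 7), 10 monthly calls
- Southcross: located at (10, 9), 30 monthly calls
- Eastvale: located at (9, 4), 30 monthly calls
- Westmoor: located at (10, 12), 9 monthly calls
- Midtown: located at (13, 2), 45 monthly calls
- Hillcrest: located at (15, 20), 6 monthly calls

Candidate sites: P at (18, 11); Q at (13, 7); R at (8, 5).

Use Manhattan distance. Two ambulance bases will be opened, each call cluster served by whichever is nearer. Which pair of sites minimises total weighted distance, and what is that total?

{Q, R}, total 627

Evaluate every pair (each demand assigned to the nearer of the two):
  {Q, R}: total = 627
  {P, Q}: total = 759
  {P, R}: total = 813
Best pair: {Q, R} with total 627.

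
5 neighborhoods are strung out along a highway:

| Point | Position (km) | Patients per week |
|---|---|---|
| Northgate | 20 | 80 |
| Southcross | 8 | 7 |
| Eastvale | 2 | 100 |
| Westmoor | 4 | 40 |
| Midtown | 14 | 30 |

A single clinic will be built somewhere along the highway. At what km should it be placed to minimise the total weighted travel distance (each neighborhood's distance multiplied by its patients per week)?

x = 4

For a sum of weighted absolute distances on a line, the optimum is the weighted median (not the mean). Total weight W = 257; half-weight = 128.5.
Sort by position and accumulate weight:
  km 2 (Eastvale, w=100) → cum 100
  km 4 (Westmoor, w=40) → cum 140  ≥ 128.5 → median here
  km 8 (Southcross, w=7) → cum 147
  km 14 (Midtown, w=30) → cum 177
  km 20 (Northgate, w=80) → cum 257
Optimal location: km 4.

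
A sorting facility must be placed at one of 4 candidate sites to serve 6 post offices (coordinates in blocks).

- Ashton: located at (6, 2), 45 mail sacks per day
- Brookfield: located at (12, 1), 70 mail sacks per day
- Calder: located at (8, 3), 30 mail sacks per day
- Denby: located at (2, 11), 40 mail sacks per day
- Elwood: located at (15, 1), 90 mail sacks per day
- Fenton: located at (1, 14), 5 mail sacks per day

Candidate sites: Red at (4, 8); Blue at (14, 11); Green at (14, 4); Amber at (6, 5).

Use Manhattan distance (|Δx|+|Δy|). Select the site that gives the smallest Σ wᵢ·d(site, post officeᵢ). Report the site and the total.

Total weighted distance at each candidate:
  Red (4, 8): total = 3545
  Blue (14, 11): total = 3575
  Green (14, 4): total = 2245
  Amber (6, 5): total = 2595
Minimum is at Green with total 2245 blocks.

Green, total 2245 blocks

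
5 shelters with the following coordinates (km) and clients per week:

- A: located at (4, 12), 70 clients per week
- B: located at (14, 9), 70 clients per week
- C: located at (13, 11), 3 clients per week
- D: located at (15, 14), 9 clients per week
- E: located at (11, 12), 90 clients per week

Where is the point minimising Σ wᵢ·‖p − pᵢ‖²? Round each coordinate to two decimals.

(10.02, 11.19)

The minimiser of Σwᵢ‖p−pᵢ‖² is the weighted centroid p* = (Σwᵢpᵢ)/(Σwᵢ).
Σwᵢ = 242.
Σwᵢxᵢ = 70·4 + 70·14 + 3·13 + 9·15 + 90·11 = 2424.
Σwᵢyᵢ = 70·12 + 70·9 + 3·11 + 9·14 + 90·12 = 2709.
x* = 2424/242 = 10.02, y* = 2709/242 = 11.19.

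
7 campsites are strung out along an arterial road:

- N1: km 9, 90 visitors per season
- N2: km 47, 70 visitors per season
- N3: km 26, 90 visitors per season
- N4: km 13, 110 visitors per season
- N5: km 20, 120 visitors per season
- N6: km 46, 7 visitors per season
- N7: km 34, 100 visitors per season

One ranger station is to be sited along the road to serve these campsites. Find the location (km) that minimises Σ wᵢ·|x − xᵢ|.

For a sum of weighted absolute distances on a line, the optimum is the weighted median (not the mean). Total weight W = 587; half-weight = 293.5.
Sort by position and accumulate weight:
  km 9 (N1, w=90) → cum 90
  km 13 (N4, w=110) → cum 200
  km 20 (N5, w=120) → cum 320  ≥ 293.5 → median here
  km 26 (N3, w=90) → cum 410
  km 34 (N7, w=100) → cum 510
  km 46 (N6, w=7) → cum 517
  km 47 (N2, w=70) → cum 587
Optimal location: km 20.

x = 20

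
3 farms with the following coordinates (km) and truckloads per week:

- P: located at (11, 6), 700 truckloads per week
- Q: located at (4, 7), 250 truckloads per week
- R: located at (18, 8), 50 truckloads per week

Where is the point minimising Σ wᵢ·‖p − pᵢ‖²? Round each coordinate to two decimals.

(9.60, 6.35)

The minimiser of Σwᵢ‖p−pᵢ‖² is the weighted centroid p* = (Σwᵢpᵢ)/(Σwᵢ).
Σwᵢ = 1000.
Σwᵢxᵢ = 700·11 + 250·4 + 50·18 = 9600.
Σwᵢyᵢ = 700·6 + 250·7 + 50·8 = 6350.
x* = 9600/1000 = 9.60, y* = 6350/1000 = 6.35.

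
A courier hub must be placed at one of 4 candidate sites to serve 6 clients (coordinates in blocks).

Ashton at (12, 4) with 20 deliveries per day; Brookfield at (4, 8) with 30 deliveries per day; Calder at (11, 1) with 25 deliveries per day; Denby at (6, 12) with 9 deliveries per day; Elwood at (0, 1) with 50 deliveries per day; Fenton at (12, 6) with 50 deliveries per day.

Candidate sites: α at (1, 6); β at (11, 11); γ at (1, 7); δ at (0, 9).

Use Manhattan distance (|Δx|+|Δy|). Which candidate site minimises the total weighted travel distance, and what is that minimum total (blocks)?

α, total 1734 blocks

Total weighted distance at each candidate:
  α (1, 6): total = 1734
  β (11, 11): total = 2114
  γ (1, 7): total = 1840
  δ (0, 9): total = 2196
Minimum is at α with total 1734 blocks.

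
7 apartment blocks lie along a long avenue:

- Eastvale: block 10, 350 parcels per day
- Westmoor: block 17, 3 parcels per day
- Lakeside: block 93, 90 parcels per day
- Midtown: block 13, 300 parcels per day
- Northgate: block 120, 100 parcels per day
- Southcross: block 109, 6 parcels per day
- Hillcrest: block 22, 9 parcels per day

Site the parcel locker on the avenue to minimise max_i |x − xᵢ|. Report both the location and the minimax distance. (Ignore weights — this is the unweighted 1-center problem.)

location 65, max distance 55

The 1-center on a line is the midpoint of the two extreme points: leftmost at 10, rightmost at 120.
Optimal location = (10 + 120)/2 = 65; maximum distance = (120 − 10)/2 = 55.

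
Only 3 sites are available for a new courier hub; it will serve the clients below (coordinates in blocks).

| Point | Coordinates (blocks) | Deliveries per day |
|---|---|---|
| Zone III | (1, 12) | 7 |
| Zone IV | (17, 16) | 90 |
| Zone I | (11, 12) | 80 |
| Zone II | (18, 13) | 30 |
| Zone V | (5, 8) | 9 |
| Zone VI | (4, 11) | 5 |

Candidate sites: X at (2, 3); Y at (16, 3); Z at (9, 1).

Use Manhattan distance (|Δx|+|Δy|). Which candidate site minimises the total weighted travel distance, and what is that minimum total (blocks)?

Y, total 3152 blocks

Total weighted distance at each candidate:
  X (2, 3): total = 4932
  Y (16, 3): total = 3152
  Z (9, 1): total = 4047
Minimum is at Y with total 3152 blocks.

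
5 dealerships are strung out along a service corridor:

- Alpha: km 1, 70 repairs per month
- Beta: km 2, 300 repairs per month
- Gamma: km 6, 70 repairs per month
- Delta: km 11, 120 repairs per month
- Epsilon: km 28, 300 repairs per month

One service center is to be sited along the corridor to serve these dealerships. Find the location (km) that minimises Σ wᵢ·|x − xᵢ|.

For a sum of weighted absolute distances on a line, the optimum is the weighted median (not the mean). Total weight W = 860; half-weight = 430.
Sort by position and accumulate weight:
  km 1 (Alpha, w=70) → cum 70
  km 2 (Beta, w=300) → cum 370
  km 6 (Gamma, w=70) → cum 440  ≥ 430 → median here
  km 11 (Delta, w=120) → cum 560
  km 28 (Epsilon, w=300) → cum 860
Optimal location: km 6.

x = 6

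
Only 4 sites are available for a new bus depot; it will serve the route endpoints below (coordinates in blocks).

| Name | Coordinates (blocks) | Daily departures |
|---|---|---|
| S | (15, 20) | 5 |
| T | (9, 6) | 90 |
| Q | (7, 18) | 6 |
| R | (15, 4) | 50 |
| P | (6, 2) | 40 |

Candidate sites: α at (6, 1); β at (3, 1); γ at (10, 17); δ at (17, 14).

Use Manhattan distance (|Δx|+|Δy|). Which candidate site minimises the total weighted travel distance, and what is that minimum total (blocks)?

α, total 1608 blocks

Total weighted distance at each candidate:
  α (6, 1): total = 1608
  β (3, 1): total = 2181
  γ (10, 17): total = 2804
  δ (17, 14): total = 3084
Minimum is at α with total 1608 blocks.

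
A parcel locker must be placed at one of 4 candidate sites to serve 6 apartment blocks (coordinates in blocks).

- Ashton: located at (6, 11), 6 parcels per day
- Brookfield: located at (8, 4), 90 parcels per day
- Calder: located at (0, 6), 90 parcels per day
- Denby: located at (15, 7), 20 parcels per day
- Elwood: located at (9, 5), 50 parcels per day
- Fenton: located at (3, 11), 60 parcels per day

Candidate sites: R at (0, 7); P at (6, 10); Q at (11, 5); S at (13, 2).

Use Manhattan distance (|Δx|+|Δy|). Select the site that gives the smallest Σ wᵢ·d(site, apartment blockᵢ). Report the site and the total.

Total weighted distance at each candidate:
  R (0, 7): total = 2410
  P (6, 10): total = 2506
  Q (11, 5): total = 2566
  S (13, 2): total = 3886
Minimum is at R with total 2410 blocks.

R, total 2410 blocks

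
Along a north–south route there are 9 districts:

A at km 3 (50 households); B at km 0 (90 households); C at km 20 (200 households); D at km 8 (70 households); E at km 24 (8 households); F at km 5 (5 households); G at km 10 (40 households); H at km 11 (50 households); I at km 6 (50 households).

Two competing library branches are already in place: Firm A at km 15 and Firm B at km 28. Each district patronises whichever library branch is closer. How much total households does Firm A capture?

The indifferent point is the midpoint (15+28)/2 = 21.5; districts left of it (closer to Firm A at 15) go to Firm A, those right go to Firm B.
  B at 0 (w=90) → Firm A
  A at 3 (w=50) → Firm A
  F at 5 (w=5) → Firm A
  I at 6 (w=50) → Firm A
  D at 8 (w=70) → Firm A
  G at 10 (w=40) → Firm A
  H at 11 (w=50) → Firm A
  C at 20 (w=200) → Firm A
  E at 24 (w=8) → Firm B
Firm A captures 555; Firm B captures 8.

555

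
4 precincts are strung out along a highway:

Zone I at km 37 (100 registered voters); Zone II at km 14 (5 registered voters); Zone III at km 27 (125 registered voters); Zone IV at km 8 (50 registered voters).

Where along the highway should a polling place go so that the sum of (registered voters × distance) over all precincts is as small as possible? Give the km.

x = 27

For a sum of weighted absolute distances on a line, the optimum is the weighted median (not the mean). Total weight W = 280; half-weight = 140.
Sort by position and accumulate weight:
  km 8 (Zone IV, w=50) → cum 50
  km 14 (Zone II, w=5) → cum 55
  km 27 (Zone III, w=125) → cum 180  ≥ 140 → median here
  km 37 (Zone I, w=100) → cum 280
Optimal location: km 27.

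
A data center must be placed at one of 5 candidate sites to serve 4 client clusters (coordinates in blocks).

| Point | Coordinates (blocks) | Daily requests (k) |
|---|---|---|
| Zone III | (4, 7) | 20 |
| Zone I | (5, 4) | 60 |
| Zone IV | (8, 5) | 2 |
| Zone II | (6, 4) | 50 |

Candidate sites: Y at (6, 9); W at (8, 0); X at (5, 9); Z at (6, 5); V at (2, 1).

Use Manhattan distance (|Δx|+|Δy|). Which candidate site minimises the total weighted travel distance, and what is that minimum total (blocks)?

Z, total 254 blocks

Total weighted distance at each candidate:
  Y (6, 9): total = 702
  W (8, 0): total = 950
  X (5, 9): total = 674
  Z (6, 5): total = 254
  V (2, 1): total = 890
Minimum is at Z with total 254 blocks.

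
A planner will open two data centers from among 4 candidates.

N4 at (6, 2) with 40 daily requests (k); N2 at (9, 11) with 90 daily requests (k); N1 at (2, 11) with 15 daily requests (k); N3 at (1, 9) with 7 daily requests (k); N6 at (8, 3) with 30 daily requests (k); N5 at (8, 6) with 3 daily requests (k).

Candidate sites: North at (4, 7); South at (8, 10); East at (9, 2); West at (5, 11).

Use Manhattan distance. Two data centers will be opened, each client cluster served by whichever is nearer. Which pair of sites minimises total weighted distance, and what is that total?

Evaluate every pair (each demand assigned to the nearer of the two):
  {South, East}: total = 533
  {East, West}: total = 642
  {North, South}: total = 807
  {South, West}: total = 889
  {North, West}: total = 975
  {North, East}: total = 1130
Best pair: {South, East} with total 533.

{South, East}, total 533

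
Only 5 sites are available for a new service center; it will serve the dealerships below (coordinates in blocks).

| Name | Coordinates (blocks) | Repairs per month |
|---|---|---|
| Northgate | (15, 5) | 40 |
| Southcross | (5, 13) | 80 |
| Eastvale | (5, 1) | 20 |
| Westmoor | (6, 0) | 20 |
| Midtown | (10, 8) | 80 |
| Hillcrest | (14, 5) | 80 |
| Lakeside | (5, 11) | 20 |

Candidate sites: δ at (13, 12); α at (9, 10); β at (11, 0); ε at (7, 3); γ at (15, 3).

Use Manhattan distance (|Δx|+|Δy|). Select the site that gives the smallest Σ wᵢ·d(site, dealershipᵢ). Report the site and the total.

α, total 2660 blocks

Total weighted distance at each candidate:
  δ (13, 12): total = 3220
  α (9, 10): total = 2660
  β (11, 0): total = 3820
  ε (7, 3): total = 3080
  γ (15, 3): total = 3560
Minimum is at α with total 2660 blocks.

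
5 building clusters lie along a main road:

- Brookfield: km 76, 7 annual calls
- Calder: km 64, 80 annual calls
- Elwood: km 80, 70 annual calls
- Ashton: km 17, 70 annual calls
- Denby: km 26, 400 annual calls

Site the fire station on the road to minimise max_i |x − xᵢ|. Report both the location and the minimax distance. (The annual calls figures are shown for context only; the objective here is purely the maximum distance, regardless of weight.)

The 1-center on a line is the midpoint of the two extreme points: leftmost at 17, rightmost at 80.
Optimal location = (17 + 80)/2 = 48.5; maximum distance = (80 − 17)/2 = 31.5.

location 48.5, max distance 31.5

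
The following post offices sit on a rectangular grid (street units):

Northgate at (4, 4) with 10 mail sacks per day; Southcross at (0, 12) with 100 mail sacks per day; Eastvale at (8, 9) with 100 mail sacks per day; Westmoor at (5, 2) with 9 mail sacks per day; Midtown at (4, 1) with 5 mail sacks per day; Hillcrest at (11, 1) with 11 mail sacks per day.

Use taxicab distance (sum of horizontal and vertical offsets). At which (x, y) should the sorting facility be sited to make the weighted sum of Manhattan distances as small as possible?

Manhattan distance separates: Σwᵢ(|x−xᵢ|+|y−yᵢ|) = Σwᵢ|x−xᵢ| + Σwᵢ|y−yᵢ|, so x and y are optimised independently as 1-D weighted medians.
Total weight W = 235; half = 117.5.
x-coordinate, sorted with cumulative weight:
  x=0 (Southcross, w=100) cum 100
  x=4 (Northgate, w=10) cum 110
  x=4 (Midtown, w=5) cum 115
  x=5 (Westmoor, w=9) cum 124  ← median
  x=8 (Eastvale, w=100) cum 224
  x=11 (Hillcrest, w=11) cum 235
⇒ x* = 5
y-coordinate, sorted with cumulative weight:
  y=1 (Midtown, w=5) cum 5
  y=1 (Hillcrest, w=11) cum 16
  y=2 (Westmoor, w=9) cum 25
  y=4 (Northgate, w=10) cum 35
  y=9 (Eastvale, w=100) cum 135  ← median
  y=12 (Southcross, w=100) cum 235
⇒ y* = 9

(5, 9)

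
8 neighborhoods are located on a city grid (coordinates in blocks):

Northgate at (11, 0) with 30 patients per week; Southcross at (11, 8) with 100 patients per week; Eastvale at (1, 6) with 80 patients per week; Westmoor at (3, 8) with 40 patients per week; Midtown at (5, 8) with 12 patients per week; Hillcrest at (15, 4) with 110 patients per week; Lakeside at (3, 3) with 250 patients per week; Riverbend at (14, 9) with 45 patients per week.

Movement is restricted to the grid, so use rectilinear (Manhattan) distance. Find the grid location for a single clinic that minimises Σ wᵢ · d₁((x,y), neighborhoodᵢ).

(3, 4)

Manhattan distance separates: Σwᵢ(|x−xᵢ|+|y−yᵢ|) = Σwᵢ|x−xᵢ| + Σwᵢ|y−yᵢ|, so x and y are optimised independently as 1-D weighted medians.
Total weight W = 667; half = 333.5.
x-coordinate, sorted with cumulative weight:
  x=1 (Eastvale, w=80) cum 80
  x=3 (Westmoor, w=40) cum 120
  x=3 (Lakeside, w=250) cum 370  ← median
  x=5 (Midtown, w=12) cum 382
  x=11 (Northgate, w=30) cum 412
  x=11 (Southcross, w=100) cum 512
  x=14 (Riverbend, w=45) cum 557
  x=15 (Hillcrest, w=110) cum 667
⇒ x* = 3
y-coordinate, sorted with cumulative weight:
  y=0 (Northgate, w=30) cum 30
  y=3 (Lakeside, w=250) cum 280
  y=4 (Hillcrest, w=110) cum 390  ← median
  y=6 (Eastvale, w=80) cum 470
  y=8 (Southcross, w=100) cum 570
  y=8 (Westmoor, w=40) cum 610
  y=8 (Midtown, w=12) cum 622
  y=9 (Riverbend, w=45) cum 667
⇒ y* = 4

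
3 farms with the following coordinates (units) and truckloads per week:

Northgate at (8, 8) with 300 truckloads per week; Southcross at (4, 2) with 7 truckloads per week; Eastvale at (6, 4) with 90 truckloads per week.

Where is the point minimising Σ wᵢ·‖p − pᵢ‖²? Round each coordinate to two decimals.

(7.48, 6.99)

The minimiser of Σwᵢ‖p−pᵢ‖² is the weighted centroid p* = (Σwᵢpᵢ)/(Σwᵢ).
Σwᵢ = 397.
Σwᵢxᵢ = 300·8 + 7·4 + 90·6 = 2968.
Σwᵢyᵢ = 300·8 + 7·2 + 90·4 = 2774.
x* = 2968/397 = 7.48, y* = 2774/397 = 6.99.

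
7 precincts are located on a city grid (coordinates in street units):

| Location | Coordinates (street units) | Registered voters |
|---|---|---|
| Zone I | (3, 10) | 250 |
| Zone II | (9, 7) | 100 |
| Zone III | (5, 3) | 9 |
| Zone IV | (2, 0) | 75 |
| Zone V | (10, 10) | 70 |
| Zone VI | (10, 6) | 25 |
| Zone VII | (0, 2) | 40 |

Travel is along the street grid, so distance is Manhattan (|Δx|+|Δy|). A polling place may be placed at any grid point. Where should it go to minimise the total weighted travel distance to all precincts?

(3, 10)

Manhattan distance separates: Σwᵢ(|x−xᵢ|+|y−yᵢ|) = Σwᵢ|x−xᵢ| + Σwᵢ|y−yᵢ|, so x and y are optimised independently as 1-D weighted medians.
Total weight W = 569; half = 284.5.
x-coordinate, sorted with cumulative weight:
  x=0 (Zone VII, w=40) cum 40
  x=2 (Zone IV, w=75) cum 115
  x=3 (Zone I, w=250) cum 365  ← median
  x=5 (Zone III, w=9) cum 374
  x=9 (Zone II, w=100) cum 474
  x=10 (Zone V, w=70) cum 544
  x=10 (Zone VI, w=25) cum 569
⇒ x* = 3
y-coordinate, sorted with cumulative weight:
  y=0 (Zone IV, w=75) cum 75
  y=2 (Zone VII, w=40) cum 115
  y=3 (Zone III, w=9) cum 124
  y=6 (Zone VI, w=25) cum 149
  y=7 (Zone II, w=100) cum 249
  y=10 (Zone I, w=250) cum 499  ← median
  y=10 (Zone V, w=70) cum 569
⇒ y* = 10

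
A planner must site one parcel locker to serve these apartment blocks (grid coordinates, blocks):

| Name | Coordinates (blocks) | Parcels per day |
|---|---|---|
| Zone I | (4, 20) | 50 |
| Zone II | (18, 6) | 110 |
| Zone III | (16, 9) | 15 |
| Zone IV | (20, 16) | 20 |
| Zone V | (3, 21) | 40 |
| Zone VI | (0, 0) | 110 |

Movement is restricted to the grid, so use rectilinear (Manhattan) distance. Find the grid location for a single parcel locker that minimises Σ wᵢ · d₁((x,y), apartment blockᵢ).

(4, 6)

Manhattan distance separates: Σwᵢ(|x−xᵢ|+|y−yᵢ|) = Σwᵢ|x−xᵢ| + Σwᵢ|y−yᵢ|, so x and y are optimised independently as 1-D weighted medians.
Total weight W = 345; half = 172.5.
x-coordinate, sorted with cumulative weight:
  x=0 (Zone VI, w=110) cum 110
  x=3 (Zone V, w=40) cum 150
  x=4 (Zone I, w=50) cum 200  ← median
  x=16 (Zone III, w=15) cum 215
  x=18 (Zone II, w=110) cum 325
  x=20 (Zone IV, w=20) cum 345
⇒ x* = 4
y-coordinate, sorted with cumulative weight:
  y=0 (Zone VI, w=110) cum 110
  y=6 (Zone II, w=110) cum 220  ← median
  y=9 (Zone III, w=15) cum 235
  y=16 (Zone IV, w=20) cum 255
  y=20 (Zone I, w=50) cum 305
  y=21 (Zone V, w=40) cum 345
⇒ y* = 6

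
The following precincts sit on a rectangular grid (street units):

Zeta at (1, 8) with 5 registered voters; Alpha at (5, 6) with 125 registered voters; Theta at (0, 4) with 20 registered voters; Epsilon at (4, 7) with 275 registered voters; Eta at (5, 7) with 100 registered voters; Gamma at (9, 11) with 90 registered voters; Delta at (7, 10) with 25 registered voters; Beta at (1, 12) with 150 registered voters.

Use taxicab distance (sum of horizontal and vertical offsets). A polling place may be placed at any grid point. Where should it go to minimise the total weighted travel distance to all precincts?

Manhattan distance separates: Σwᵢ(|x−xᵢ|+|y−yᵢ|) = Σwᵢ|x−xᵢ| + Σwᵢ|y−yᵢ|, so x and y are optimised independently as 1-D weighted medians.
Total weight W = 790; half = 395.
x-coordinate, sorted with cumulative weight:
  x=0 (Theta, w=20) cum 20
  x=1 (Zeta, w=5) cum 25
  x=1 (Beta, w=150) cum 175
  x=4 (Epsilon, w=275) cum 450  ← median
  x=5 (Alpha, w=125) cum 575
  x=5 (Eta, w=100) cum 675
  x=7 (Delta, w=25) cum 700
  x=9 (Gamma, w=90) cum 790
⇒ x* = 4
y-coordinate, sorted with cumulative weight:
  y=4 (Theta, w=20) cum 20
  y=6 (Alpha, w=125) cum 145
  y=7 (Epsilon, w=275) cum 420  ← median
  y=7 (Eta, w=100) cum 520
  y=8 (Zeta, w=5) cum 525
  y=10 (Delta, w=25) cum 550
  y=11 (Gamma, w=90) cum 640
  y=12 (Beta, w=150) cum 790
⇒ y* = 7

(4, 7)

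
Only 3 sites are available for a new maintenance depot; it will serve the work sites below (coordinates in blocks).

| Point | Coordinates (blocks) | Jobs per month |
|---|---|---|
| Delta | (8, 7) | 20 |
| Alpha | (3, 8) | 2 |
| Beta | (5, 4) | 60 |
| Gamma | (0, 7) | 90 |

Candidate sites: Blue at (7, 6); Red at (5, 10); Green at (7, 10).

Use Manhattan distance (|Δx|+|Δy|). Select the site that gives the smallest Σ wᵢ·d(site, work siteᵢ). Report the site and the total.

Total weighted distance at each candidate:
  Blue (7, 6): total = 1012
  Red (5, 10): total = 1208
  Green (7, 10): total = 1472
Minimum is at Blue with total 1012 blocks.

Blue, total 1012 blocks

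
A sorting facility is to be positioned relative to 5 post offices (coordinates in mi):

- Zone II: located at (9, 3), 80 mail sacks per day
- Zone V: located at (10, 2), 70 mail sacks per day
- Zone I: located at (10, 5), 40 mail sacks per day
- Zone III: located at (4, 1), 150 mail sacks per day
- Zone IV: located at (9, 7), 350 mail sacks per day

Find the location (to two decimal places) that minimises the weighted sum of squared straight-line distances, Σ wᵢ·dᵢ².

The minimiser of Σwᵢ‖p−pᵢ‖² is the weighted centroid p* = (Σwᵢpᵢ)/(Σwᵢ).
Σwᵢ = 690.
Σwᵢxᵢ = 80·9 + 70·10 + 40·10 + 150·4 + 350·9 = 5570.
Σwᵢyᵢ = 80·3 + 70·2 + 40·5 + 150·1 + 350·7 = 3180.
x* = 5570/690 = 8.07, y* = 3180/690 = 4.61.

(8.07, 4.61)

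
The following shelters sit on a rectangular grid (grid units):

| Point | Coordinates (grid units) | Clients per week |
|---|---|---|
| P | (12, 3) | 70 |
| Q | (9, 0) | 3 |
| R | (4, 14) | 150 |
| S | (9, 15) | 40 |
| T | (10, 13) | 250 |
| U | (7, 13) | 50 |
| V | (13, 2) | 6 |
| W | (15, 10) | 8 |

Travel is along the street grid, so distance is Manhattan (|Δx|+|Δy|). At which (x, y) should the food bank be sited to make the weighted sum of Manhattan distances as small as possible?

Manhattan distance separates: Σwᵢ(|x−xᵢ|+|y−yᵢ|) = Σwᵢ|x−xᵢ| + Σwᵢ|y−yᵢ|, so x and y are optimised independently as 1-D weighted medians.
Total weight W = 577; half = 288.5.
x-coordinate, sorted with cumulative weight:
  x=4 (R, w=150) cum 150
  x=7 (U, w=50) cum 200
  x=9 (Q, w=3) cum 203
  x=9 (S, w=40) cum 243
  x=10 (T, w=250) cum 493  ← median
  x=12 (P, w=70) cum 563
  x=13 (V, w=6) cum 569
  x=15 (W, w=8) cum 577
⇒ x* = 10
y-coordinate, sorted with cumulative weight:
  y=0 (Q, w=3) cum 3
  y=2 (V, w=6) cum 9
  y=3 (P, w=70) cum 79
  y=10 (W, w=8) cum 87
  y=13 (T, w=250) cum 337  ← median
  y=13 (U, w=50) cum 387
  y=14 (R, w=150) cum 537
  y=15 (S, w=40) cum 577
⇒ y* = 13

(10, 13)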